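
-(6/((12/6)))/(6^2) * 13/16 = -0.07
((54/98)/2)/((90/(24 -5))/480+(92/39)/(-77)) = -1760616/132713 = -13.27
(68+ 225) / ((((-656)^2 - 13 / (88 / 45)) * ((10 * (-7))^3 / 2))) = -6446 / 1623632646125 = -0.00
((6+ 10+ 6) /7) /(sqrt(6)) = 11 *sqrt(6) /21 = 1.28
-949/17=-55.82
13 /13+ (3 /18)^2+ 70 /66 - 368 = -144901 /396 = -365.91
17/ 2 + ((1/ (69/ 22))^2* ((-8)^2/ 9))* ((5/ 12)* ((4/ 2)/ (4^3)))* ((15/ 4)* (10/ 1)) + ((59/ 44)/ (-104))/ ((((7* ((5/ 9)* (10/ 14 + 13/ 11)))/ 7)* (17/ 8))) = 244637387047/ 27651316680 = 8.85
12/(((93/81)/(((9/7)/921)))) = 972/66619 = 0.01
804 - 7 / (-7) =805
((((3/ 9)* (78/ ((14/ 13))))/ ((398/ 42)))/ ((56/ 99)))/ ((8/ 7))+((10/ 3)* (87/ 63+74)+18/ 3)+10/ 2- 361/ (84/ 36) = 12780185/ 114624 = 111.50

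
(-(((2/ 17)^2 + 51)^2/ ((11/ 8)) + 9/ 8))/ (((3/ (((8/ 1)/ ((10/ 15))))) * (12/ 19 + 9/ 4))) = -528924117170/ 201202089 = -2628.82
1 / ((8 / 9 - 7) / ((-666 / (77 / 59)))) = 353646 / 4235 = 83.51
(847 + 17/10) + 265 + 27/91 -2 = 1011917/910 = 1112.00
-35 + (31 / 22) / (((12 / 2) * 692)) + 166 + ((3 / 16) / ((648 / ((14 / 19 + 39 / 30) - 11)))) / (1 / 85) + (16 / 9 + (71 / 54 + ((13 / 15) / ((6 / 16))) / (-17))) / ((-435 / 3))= 130.76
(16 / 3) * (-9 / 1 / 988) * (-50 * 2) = 1200 / 247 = 4.86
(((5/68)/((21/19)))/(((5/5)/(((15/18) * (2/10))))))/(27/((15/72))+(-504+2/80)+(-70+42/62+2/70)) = -14725/589210191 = -0.00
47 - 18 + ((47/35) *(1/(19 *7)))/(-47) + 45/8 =1289427/37240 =34.62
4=4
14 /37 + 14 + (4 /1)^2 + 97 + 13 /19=90028 /703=128.06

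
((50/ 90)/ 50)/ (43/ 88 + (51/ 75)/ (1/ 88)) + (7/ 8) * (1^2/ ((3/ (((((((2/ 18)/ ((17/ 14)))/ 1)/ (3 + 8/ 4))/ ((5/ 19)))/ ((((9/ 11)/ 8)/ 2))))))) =0.40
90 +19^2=451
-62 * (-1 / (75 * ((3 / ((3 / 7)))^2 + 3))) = 31 / 1950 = 0.02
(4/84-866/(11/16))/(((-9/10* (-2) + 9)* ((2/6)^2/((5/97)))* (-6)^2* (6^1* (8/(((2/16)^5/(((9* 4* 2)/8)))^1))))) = -0.00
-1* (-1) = 1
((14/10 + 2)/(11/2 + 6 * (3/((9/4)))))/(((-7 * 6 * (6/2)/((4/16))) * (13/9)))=-17/49140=-0.00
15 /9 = 5 /3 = 1.67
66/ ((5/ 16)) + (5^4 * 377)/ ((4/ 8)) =2357306/ 5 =471461.20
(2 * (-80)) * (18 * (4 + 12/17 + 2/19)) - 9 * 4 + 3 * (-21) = -4507497/323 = -13955.10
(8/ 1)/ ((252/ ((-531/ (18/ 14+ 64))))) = -118/ 457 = -0.26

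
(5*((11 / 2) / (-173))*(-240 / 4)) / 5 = 330 / 173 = 1.91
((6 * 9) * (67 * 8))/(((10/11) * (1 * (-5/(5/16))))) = -19899/10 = -1989.90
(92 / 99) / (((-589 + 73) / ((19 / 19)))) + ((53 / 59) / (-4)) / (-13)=606299 / 39181428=0.02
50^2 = 2500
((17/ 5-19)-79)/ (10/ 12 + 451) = -2838/ 13555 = -0.21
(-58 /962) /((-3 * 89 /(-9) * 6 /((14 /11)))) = -203 /470899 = -0.00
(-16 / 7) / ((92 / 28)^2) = -112 / 529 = -0.21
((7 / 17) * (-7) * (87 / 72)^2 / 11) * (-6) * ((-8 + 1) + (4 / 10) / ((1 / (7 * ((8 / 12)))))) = -288463 / 24480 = -11.78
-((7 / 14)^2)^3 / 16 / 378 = -1 / 387072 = -0.00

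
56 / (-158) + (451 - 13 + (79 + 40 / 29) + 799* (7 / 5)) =1636.62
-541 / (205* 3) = -541 / 615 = -0.88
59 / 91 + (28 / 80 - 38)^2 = 51621419 / 36400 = 1418.17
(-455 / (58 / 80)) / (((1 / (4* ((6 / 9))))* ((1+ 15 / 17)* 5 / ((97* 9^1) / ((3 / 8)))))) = -12004720 / 29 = -413955.86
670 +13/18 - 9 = 11911/18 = 661.72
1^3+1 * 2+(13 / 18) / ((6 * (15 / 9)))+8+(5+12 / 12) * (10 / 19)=48667 / 3420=14.23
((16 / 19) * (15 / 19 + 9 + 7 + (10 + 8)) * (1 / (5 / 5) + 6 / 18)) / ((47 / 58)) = 2453632 / 50901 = 48.20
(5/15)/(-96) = -1/288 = -0.00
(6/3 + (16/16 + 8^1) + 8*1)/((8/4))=19/2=9.50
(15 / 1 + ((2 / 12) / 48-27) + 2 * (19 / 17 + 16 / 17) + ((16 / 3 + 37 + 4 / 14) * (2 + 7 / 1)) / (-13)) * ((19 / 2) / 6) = -316465615 / 5346432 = -59.19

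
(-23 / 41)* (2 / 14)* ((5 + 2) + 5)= -276 / 287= -0.96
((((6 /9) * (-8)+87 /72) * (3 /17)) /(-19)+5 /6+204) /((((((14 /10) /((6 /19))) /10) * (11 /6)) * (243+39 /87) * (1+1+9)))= 0.09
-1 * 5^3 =-125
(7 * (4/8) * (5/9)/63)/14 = 5/2268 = 0.00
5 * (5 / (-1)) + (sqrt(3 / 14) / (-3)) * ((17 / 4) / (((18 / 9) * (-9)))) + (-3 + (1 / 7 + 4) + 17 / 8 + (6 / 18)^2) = -10897 / 504 + 17 * sqrt(42) / 3024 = -21.58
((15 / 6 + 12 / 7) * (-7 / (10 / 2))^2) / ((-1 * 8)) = -413 / 400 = -1.03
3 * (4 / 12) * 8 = 8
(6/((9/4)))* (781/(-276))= -1562/207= -7.55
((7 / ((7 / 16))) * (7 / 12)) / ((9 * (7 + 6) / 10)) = 280 / 351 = 0.80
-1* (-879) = 879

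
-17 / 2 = -8.50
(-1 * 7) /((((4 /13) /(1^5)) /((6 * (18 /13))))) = -189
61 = 61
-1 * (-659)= 659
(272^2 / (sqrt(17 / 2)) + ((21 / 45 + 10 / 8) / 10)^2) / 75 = 10609 / 27000000 + 4352 * sqrt(34) / 75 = 338.35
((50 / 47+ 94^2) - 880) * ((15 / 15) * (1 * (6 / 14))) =160278 / 47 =3410.17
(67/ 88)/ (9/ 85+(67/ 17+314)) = 5695/ 2378992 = 0.00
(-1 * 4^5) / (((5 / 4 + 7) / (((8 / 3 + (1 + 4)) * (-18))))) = 17128.73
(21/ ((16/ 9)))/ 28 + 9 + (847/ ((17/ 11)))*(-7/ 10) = -2035753/ 5440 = -374.22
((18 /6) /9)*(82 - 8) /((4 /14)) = 259 /3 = 86.33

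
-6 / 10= -3 / 5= -0.60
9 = 9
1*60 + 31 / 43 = 60.72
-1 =-1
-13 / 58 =-0.22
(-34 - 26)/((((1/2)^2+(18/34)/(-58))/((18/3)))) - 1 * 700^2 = -491494.57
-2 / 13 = -0.15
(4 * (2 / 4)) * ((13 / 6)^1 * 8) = 104 / 3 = 34.67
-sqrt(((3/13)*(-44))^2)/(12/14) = -154/13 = -11.85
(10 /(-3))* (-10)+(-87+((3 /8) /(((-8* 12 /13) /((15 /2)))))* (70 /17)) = -721147 /13056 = -55.23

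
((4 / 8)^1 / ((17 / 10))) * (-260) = -1300 / 17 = -76.47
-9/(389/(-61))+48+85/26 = 532811/10114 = 52.68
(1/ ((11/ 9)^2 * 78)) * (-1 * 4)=-54/ 1573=-0.03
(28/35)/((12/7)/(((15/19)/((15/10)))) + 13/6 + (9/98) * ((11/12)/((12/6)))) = 9408/64279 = 0.15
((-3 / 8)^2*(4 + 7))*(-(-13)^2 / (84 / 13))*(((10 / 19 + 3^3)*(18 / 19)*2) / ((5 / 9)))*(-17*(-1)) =-52213117671 / 808640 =-64569.05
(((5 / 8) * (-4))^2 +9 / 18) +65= 287 / 4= 71.75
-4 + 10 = 6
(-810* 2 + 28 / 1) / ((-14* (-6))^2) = -199 / 882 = -0.23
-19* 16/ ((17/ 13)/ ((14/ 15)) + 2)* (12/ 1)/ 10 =-331968/ 3095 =-107.26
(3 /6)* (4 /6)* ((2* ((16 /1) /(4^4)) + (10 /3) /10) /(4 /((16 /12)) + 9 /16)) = 22 /513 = 0.04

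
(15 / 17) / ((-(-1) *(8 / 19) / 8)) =285 / 17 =16.76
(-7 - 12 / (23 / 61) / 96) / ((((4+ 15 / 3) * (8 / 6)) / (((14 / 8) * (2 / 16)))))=-9443 / 70656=-0.13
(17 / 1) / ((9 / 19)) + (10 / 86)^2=597452 / 16641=35.90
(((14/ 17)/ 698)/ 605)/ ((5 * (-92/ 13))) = -91/ 1651153900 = -0.00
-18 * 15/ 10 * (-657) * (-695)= -12328605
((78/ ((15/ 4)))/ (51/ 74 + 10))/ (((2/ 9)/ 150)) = 1038960/ 791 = 1313.48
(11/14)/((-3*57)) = -11/2394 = -0.00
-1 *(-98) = 98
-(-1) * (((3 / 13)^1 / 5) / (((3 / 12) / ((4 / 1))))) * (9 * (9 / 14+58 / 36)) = 6816 / 455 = 14.98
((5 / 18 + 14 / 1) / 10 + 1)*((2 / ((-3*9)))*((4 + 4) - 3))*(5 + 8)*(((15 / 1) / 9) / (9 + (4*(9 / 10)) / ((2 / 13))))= -142025 / 236196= -0.60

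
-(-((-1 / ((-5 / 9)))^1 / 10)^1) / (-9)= -1 / 50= -0.02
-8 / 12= -2 / 3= -0.67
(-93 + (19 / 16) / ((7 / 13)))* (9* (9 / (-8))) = 823689 / 896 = 919.30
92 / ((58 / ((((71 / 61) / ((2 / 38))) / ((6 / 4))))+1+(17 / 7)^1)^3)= 77467188840244 / 336064774078125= 0.23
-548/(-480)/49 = 137/5880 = 0.02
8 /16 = 1 /2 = 0.50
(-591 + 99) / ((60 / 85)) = -697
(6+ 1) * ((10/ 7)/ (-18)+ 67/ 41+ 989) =2558603/ 369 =6933.88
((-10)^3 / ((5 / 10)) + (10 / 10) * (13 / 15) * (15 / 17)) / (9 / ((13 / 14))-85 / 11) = -1017.40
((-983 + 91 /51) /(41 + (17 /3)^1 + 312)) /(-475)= 25021 /4344350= 0.01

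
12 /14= 6 /7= 0.86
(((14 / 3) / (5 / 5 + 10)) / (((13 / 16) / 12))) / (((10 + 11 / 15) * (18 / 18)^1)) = 1920 / 3289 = 0.58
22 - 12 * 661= -7910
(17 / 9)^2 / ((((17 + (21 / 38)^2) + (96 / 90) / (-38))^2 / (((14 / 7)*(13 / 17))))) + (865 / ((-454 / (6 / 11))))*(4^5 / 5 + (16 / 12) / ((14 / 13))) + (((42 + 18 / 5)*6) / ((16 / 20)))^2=367441141929360039502 / 3147250331519217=116749.89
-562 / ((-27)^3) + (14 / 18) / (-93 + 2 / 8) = 21038 / 1043199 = 0.02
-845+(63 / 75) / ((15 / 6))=-105583 / 125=-844.66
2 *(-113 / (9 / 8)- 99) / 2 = -1795 / 9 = -199.44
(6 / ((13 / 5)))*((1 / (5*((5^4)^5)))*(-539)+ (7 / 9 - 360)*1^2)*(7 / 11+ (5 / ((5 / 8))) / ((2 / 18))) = -60213.68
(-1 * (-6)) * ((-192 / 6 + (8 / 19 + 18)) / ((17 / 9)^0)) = -1548 / 19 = -81.47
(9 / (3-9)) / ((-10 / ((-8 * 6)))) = -36 / 5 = -7.20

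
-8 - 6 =-14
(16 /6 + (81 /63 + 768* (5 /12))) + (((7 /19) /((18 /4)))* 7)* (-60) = 115537 /399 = 289.57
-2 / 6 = -1 / 3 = -0.33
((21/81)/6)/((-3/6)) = -7/81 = -0.09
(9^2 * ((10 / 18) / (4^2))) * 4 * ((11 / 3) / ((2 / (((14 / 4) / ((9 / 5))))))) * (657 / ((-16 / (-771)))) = 325034325 / 256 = 1269665.33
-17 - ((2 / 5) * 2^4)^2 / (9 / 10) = -62.51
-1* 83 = -83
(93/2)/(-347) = -93/694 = -0.13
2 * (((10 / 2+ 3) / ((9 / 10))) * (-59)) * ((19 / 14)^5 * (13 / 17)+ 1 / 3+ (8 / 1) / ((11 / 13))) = -1184554226225 / 84858543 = -13959.16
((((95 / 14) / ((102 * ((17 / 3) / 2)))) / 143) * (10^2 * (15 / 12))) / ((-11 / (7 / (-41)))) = 11875 / 37276954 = 0.00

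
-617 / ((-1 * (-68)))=-617 / 68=-9.07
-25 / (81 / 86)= -2150 / 81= -26.54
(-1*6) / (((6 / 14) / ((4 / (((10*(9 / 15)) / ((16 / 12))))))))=-112 / 9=-12.44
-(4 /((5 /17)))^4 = -21381376 /625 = -34210.20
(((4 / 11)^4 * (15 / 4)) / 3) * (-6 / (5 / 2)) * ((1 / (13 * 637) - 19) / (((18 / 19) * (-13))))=-127548672 / 1576147573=-0.08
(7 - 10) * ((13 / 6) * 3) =-39 / 2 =-19.50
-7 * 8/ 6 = -28/ 3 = -9.33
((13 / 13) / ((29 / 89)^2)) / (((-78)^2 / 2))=0.00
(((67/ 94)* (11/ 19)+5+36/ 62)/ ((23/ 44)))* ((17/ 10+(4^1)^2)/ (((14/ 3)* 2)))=387637965/ 17827852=21.74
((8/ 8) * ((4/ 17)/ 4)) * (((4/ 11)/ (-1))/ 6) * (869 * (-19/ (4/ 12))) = 176.59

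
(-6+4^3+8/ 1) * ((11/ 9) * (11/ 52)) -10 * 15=-132.94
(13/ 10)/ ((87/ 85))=221/ 174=1.27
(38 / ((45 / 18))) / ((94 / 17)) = 2.75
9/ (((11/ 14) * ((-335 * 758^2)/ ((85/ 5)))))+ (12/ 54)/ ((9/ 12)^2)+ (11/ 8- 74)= -24774686510429/ 342997471080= -72.23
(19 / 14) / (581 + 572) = 19 / 16142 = 0.00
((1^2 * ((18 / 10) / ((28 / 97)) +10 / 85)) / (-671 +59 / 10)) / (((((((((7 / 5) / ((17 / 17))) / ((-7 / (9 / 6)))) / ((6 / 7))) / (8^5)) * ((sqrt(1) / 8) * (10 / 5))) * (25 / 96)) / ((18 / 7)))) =761064849408 / 21545545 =35323.54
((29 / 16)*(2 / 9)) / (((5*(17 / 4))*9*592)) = 29 / 8151840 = 0.00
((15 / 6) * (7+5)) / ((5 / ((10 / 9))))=20 / 3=6.67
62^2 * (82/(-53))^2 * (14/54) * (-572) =-103491612224/75843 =-1364550.61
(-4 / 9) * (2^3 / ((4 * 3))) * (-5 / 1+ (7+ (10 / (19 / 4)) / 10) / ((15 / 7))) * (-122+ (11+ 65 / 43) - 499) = -19508624 / 66177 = -294.79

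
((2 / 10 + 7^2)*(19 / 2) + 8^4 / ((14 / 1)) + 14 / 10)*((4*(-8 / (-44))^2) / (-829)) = -426368 / 3510815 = -0.12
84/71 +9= 723/71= 10.18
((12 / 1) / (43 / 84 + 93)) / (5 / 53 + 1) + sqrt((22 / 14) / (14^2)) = sqrt(77) / 98 + 26712 / 227795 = 0.21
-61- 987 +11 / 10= -10469 / 10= -1046.90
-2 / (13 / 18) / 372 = -3 / 403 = -0.01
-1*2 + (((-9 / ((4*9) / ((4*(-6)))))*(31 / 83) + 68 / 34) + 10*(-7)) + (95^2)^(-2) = -67.76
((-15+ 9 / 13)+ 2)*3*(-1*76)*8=291840 / 13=22449.23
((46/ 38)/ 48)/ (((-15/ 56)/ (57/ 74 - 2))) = 14651/ 126540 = 0.12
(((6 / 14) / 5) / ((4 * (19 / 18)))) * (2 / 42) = 9 / 9310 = 0.00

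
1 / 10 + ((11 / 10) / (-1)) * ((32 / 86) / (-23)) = 233 / 1978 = 0.12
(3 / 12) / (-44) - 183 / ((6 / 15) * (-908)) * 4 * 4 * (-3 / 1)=-966467 / 39952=-24.19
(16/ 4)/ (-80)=-1/ 20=-0.05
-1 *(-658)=658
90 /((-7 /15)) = -1350 /7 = -192.86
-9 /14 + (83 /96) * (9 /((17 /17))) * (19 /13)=31245 /2912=10.73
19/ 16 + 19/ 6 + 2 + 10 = 785/ 48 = 16.35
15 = 15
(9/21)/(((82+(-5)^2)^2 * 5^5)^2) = 3/8960519599609375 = 0.00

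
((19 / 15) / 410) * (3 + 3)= 19 / 1025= 0.02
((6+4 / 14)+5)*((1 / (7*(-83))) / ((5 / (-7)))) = 79 / 2905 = 0.03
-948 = -948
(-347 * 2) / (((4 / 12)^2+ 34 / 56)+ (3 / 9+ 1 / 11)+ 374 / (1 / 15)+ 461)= -1923768 / 16831979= -0.11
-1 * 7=-7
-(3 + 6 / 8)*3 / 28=-45 / 112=-0.40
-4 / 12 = -0.33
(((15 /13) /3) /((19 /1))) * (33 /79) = 165 /19513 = 0.01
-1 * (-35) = 35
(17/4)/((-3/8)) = -34/3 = -11.33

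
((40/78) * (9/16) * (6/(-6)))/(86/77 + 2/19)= -7315/30992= -0.24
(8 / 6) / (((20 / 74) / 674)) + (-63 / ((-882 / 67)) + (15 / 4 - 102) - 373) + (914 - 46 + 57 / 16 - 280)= 5796277 / 1680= 3450.16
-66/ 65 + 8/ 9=-74/ 585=-0.13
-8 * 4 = -32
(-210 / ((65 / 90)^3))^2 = 1499939078400 / 4826809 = 310751.70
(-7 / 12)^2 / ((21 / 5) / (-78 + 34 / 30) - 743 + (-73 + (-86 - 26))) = -56497 / 154086768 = -0.00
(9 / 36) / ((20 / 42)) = 0.52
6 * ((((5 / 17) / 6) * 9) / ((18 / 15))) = 75 / 34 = 2.21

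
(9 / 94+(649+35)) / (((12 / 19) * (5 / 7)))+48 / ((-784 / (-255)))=28226019 / 18424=1532.02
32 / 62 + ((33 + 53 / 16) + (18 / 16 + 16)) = 26761 / 496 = 53.95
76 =76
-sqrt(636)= -25.22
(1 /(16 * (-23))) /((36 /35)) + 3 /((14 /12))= 238219 /92736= 2.57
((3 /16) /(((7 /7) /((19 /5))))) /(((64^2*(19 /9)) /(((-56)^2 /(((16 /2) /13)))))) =17199 /40960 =0.42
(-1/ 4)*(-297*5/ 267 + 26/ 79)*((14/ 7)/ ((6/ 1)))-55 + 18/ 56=-54.24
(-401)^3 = -64481201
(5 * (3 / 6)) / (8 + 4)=5 / 24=0.21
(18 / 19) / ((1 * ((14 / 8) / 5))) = 360 / 133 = 2.71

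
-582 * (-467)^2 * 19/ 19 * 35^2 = -155486552550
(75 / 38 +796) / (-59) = -30323 / 2242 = -13.52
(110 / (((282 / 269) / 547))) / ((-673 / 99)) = -267064545 / 31631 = -8443.13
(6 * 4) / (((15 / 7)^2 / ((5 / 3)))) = 392 / 45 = 8.71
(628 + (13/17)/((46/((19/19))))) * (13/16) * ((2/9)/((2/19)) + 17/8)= 649082395/300288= 2161.53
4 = 4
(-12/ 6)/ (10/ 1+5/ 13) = -26/ 135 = -0.19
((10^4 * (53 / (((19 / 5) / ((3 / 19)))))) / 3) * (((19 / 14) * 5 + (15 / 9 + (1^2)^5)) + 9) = 1026875000 / 7581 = 135453.77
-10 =-10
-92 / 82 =-46 / 41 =-1.12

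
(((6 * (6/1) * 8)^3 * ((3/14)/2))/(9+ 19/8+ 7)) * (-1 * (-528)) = 25225592832/343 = 73544002.43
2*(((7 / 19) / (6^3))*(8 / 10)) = 7 / 2565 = 0.00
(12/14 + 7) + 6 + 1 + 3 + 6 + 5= 202/7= 28.86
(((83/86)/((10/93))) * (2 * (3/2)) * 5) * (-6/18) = -7719/172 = -44.88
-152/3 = -50.67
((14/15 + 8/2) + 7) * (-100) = -3580/3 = -1193.33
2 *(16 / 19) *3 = 96 / 19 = 5.05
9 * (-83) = -747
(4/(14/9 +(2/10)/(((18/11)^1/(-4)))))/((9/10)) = 25/6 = 4.17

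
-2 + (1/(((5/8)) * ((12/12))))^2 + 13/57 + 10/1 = 15373/1425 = 10.79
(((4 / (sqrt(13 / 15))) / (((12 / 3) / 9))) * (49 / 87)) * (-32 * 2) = -9408 * sqrt(195) / 377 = -348.48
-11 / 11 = -1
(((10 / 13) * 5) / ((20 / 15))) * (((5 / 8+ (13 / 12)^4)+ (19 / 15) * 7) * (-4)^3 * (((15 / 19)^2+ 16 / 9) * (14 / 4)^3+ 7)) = -220614.28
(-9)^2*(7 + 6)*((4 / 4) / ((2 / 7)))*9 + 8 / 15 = 33170.03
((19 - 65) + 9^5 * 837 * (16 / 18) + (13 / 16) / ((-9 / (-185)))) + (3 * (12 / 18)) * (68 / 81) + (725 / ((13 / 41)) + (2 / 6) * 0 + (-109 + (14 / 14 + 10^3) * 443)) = 747681368185 / 16848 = 44378048.92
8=8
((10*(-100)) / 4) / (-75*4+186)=125 / 57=2.19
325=325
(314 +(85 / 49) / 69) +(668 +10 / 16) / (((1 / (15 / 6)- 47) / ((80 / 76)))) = 8948335801 / 29935374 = 298.92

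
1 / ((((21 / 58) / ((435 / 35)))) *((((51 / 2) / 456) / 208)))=106356224 / 833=127678.54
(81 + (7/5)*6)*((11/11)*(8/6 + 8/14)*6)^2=572160/49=11676.73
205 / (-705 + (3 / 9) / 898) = -552270 / 1899269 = -0.29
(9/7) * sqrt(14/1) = 9 * sqrt(14)/7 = 4.81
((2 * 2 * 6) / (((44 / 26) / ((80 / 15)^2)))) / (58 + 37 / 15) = 66560 / 9977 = 6.67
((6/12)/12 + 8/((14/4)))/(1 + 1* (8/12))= 391/280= 1.40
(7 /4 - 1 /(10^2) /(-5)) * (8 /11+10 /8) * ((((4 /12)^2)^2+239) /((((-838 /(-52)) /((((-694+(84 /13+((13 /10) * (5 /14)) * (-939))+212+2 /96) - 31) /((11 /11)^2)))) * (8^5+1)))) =-8715183037 /5897749725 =-1.48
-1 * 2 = -2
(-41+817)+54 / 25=778.16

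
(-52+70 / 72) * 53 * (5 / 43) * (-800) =97361000 / 387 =251578.81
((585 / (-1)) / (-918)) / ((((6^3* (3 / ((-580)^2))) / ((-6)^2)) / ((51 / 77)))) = 5466500 / 693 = 7888.17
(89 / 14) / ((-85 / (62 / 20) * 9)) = -2759 / 107100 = -0.03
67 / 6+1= 73 / 6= 12.17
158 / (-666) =-79 / 333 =-0.24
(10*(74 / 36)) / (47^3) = 185 / 934407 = 0.00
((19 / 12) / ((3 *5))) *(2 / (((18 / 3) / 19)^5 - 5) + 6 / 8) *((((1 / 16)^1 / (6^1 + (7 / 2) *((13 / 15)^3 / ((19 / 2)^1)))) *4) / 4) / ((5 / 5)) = 468651057375 / 1267375022272256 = 0.00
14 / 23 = 0.61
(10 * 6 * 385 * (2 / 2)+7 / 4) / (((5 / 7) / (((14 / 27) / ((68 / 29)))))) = 131310347 / 18360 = 7151.98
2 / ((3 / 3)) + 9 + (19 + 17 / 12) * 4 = 278 / 3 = 92.67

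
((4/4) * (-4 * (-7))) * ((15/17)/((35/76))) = 912/17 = 53.65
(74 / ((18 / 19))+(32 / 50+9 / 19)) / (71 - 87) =-4.95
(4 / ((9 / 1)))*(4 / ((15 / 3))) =16 / 45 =0.36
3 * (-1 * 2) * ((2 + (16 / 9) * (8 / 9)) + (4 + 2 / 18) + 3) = -1732 / 27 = -64.15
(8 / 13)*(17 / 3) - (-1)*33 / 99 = 149 / 39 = 3.82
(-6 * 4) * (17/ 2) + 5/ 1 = -199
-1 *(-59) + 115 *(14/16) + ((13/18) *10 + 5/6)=12073/72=167.68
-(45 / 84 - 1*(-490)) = -13735 / 28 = -490.54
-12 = -12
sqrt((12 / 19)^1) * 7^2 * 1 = 38.94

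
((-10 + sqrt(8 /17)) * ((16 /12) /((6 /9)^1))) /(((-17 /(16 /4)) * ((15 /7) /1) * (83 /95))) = 10640 /4233-2128 * sqrt(34) /71961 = 2.34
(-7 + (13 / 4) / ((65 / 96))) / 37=-11 / 185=-0.06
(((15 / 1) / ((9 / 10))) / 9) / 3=50 / 81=0.62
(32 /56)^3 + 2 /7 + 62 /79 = 34064 /27097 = 1.26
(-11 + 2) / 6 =-3 / 2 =-1.50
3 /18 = 1 /6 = 0.17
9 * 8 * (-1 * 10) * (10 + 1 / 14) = -50760 / 7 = -7251.43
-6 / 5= -1.20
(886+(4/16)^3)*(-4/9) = -56705/144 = -393.78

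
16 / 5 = 3.20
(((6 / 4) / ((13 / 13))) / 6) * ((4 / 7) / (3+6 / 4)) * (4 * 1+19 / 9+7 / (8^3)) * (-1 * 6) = -28223 / 24192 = -1.17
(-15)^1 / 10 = -3 / 2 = -1.50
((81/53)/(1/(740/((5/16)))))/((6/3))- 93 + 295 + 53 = 109419/53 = 2064.51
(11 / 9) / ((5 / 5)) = 11 / 9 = 1.22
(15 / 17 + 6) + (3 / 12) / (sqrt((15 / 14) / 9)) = sqrt(210) / 20 + 117 / 17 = 7.61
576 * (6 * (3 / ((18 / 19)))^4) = 1042568 / 3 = 347522.67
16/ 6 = 8/ 3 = 2.67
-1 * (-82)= 82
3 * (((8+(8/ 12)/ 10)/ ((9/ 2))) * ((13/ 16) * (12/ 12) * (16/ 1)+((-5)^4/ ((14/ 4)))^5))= 246175130225958274/ 252105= 976478571333.21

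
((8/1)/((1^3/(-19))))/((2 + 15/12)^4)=-38912/28561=-1.36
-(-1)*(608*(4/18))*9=1216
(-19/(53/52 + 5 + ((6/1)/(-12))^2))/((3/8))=-3952/489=-8.08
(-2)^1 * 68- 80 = -216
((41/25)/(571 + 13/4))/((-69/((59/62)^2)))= -142721/3807794325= -0.00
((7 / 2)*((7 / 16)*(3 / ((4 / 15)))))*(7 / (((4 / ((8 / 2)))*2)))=15435 / 256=60.29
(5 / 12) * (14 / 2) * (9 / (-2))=-105 / 8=-13.12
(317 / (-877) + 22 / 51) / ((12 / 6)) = 3127 / 89454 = 0.03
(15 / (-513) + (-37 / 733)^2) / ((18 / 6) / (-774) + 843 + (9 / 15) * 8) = -1054508780 / 33493762924761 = -0.00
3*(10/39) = 0.77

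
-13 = -13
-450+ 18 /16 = -3591 /8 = -448.88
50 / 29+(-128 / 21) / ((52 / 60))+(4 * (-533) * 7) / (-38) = 19426028 / 50141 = 387.43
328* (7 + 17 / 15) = 40016 / 15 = 2667.73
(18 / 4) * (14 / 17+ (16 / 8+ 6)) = 675 / 17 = 39.71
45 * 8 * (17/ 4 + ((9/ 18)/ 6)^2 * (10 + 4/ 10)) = 1556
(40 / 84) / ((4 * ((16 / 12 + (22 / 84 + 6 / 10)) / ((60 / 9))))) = 500 / 1383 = 0.36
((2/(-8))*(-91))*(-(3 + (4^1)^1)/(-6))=637/24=26.54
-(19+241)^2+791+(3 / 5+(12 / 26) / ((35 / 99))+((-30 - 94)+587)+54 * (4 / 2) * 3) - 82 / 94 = -1411858376 / 21385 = -66020.97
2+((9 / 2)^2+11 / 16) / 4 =463 / 64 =7.23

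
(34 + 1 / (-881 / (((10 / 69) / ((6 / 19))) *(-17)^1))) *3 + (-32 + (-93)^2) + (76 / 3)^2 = 1707101806 / 182367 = 9360.80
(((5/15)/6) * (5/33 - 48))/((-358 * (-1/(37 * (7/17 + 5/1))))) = -1343729/903771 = -1.49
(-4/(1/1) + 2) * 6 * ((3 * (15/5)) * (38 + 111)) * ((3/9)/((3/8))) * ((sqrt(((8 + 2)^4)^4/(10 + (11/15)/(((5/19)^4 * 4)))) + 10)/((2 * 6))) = -5960000000000 * sqrt(27127965)/1808531 -11920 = -17164423135.38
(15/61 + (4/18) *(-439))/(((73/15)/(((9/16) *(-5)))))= 4006725/71248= 56.24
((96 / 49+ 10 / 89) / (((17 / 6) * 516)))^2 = 20403289 / 10162649027881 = 0.00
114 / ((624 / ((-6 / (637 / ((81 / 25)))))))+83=68727683 / 828100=82.99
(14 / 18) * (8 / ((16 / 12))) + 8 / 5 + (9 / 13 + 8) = 2917 / 195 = 14.96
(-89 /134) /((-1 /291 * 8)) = 25899 /1072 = 24.16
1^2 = 1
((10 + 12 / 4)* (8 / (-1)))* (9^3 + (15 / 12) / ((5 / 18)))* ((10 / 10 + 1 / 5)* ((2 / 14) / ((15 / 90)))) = -2746224 / 35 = -78463.54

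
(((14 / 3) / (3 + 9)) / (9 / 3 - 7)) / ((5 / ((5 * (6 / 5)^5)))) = -756 / 3125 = -0.24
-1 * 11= -11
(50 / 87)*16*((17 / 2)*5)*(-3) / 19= -61.71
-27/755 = -0.04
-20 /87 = -0.23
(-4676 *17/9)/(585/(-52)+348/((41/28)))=-13036688/334179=-39.01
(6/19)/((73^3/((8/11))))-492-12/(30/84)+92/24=-1272660166669/2439136590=-521.77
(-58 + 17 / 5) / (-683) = 273 / 3415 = 0.08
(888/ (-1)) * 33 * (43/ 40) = -157509/ 5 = -31501.80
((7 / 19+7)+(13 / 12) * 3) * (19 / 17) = 807 / 68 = 11.87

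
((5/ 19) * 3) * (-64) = -960/ 19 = -50.53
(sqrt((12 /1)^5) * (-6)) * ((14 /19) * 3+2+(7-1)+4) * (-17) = 7931520 * sqrt(3) /19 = 723041.87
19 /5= 3.80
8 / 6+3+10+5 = 58 / 3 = 19.33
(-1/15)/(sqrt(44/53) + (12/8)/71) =7526/4433695 - 40328 * sqrt(583)/13301085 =-0.07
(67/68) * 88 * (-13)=-19162/17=-1127.18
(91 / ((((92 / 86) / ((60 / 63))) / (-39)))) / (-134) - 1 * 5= 18.58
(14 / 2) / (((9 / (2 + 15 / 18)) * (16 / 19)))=2261 / 864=2.62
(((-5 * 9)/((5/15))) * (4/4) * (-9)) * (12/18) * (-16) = -12960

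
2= 2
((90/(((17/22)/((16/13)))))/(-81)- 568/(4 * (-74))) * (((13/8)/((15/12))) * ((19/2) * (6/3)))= 208601/56610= 3.68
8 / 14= 4 / 7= 0.57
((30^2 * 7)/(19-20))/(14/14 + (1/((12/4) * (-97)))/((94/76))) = -86165100/13639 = -6317.55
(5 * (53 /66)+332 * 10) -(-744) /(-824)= 22590517 /6798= 3323.11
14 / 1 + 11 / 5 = 81 / 5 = 16.20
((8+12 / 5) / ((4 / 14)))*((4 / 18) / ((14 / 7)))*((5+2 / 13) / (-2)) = -469 / 45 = -10.42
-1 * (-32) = 32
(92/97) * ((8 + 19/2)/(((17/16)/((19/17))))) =489440/28033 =17.46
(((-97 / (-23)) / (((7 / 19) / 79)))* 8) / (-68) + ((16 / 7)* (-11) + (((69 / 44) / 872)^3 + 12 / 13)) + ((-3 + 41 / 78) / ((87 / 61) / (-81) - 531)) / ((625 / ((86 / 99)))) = -10248525021669329323147830381 / 78465751170422949498880000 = -130.61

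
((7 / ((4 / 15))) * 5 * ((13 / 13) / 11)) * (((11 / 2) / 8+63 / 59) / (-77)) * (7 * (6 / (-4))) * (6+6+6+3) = 54805275 / 913792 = 59.98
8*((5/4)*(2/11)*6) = 120/11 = 10.91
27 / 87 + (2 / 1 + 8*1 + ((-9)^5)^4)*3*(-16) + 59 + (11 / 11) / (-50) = -846173515950362245159629 / 1450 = -583567942034732582868.71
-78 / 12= -13 / 2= -6.50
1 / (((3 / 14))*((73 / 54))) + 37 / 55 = 16561 / 4015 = 4.12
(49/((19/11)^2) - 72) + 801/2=249035/722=344.92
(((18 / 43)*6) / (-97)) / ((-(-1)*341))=-108 / 1422311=-0.00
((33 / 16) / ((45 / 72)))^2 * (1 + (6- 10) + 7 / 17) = -11979 / 425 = -28.19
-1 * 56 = -56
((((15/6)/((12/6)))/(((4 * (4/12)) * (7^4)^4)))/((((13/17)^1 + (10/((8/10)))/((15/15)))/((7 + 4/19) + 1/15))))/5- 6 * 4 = -136691031384437247491/5695459641018219380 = -24.00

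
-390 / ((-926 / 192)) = 37440 / 463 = 80.86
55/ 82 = 0.67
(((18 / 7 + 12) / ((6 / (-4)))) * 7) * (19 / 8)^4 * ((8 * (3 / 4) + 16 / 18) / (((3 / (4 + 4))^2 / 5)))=-343395835 / 648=-529931.84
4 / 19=0.21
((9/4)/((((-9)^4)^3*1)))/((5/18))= 1/34867844010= 0.00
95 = 95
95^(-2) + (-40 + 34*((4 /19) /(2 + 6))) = -352924 /9025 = -39.11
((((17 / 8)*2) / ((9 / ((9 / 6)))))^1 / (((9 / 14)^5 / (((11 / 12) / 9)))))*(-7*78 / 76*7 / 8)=-2002033033 / 484674192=-4.13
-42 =-42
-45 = -45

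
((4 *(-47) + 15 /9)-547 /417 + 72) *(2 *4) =-385792 /417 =-925.16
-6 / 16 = -3 / 8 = -0.38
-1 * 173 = -173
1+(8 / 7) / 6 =25 / 21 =1.19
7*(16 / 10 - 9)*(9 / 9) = -259 / 5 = -51.80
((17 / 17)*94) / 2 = 47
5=5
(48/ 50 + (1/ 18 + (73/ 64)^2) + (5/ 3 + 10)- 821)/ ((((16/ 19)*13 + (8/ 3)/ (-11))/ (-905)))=68225.50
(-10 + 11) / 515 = 1 / 515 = 0.00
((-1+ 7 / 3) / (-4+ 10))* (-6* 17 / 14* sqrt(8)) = -68* sqrt(2) / 21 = -4.58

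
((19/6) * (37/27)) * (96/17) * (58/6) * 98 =31966816/1377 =23214.83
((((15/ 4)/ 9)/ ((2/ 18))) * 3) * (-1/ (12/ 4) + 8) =345/ 4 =86.25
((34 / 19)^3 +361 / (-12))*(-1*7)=14031157 / 82308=170.47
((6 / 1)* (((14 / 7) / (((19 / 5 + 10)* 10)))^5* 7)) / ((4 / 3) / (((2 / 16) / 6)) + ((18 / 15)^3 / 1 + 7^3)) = 1750 / 26635975217253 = 0.00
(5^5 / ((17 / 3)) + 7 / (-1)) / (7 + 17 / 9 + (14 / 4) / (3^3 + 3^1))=1666080 / 27557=60.46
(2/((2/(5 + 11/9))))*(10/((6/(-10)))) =-2800/27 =-103.70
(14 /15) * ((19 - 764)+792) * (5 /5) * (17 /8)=5593 /60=93.22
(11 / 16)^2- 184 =-46983 / 256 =-183.53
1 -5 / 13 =8 / 13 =0.62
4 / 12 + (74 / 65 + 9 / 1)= 2042 / 195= 10.47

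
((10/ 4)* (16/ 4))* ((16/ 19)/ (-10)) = -16/ 19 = -0.84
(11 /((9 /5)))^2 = 3025 /81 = 37.35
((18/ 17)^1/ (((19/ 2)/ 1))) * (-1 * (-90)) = 3240/ 323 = 10.03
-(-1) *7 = 7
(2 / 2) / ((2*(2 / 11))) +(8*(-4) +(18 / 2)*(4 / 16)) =-27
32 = 32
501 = 501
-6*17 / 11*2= -204 / 11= -18.55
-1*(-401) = 401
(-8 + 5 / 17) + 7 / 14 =-245 / 34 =-7.21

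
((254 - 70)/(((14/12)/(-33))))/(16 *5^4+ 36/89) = -810612/1557563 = -0.52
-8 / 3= -2.67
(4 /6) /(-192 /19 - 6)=-0.04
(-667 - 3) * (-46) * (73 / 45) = 449972 / 9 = 49996.89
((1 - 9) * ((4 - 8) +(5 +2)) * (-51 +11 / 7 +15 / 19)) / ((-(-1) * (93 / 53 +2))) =8228568 / 26467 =310.90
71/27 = 2.63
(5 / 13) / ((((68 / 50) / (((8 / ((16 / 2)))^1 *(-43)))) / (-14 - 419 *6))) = 6794000 / 221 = 30742.08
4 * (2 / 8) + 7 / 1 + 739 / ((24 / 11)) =346.71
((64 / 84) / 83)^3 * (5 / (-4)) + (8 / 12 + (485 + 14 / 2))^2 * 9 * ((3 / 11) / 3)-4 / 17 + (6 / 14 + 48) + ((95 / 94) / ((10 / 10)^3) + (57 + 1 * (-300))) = 18466890992574765031 / 93081124536246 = 198395.66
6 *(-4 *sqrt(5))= -24 *sqrt(5)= -53.67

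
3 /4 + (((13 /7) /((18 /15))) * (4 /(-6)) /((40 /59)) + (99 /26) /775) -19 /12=-11934077 /5077800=-2.35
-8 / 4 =-2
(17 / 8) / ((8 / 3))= 51 / 64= 0.80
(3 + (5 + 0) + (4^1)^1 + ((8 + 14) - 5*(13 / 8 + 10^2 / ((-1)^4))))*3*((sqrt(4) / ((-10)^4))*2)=-11379 / 20000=-0.57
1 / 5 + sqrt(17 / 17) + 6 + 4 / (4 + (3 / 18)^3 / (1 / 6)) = 8.19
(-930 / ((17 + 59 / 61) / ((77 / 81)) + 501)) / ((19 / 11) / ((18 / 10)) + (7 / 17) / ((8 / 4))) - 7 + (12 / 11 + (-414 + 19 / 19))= -14768577529164 / 35126153623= -420.44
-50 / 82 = -25 / 41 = -0.61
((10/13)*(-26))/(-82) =10/41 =0.24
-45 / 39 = -15 / 13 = -1.15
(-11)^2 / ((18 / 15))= 605 / 6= 100.83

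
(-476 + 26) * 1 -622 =-1072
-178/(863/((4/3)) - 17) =-712/2521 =-0.28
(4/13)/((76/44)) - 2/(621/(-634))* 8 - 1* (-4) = 3146440/153387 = 20.51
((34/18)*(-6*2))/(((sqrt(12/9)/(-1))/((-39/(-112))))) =221*sqrt(3)/56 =6.84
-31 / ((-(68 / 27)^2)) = 22599 / 4624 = 4.89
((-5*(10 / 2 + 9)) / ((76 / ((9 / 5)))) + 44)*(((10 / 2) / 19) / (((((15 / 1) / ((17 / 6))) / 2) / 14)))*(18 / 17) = 22526 / 361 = 62.40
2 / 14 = 0.14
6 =6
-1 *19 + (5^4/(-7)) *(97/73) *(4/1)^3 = -3889709/511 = -7611.95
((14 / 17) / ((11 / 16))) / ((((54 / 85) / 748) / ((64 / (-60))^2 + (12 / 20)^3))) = 11599168 / 6075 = 1909.33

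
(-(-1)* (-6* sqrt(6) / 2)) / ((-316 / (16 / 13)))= 12* sqrt(6) / 1027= 0.03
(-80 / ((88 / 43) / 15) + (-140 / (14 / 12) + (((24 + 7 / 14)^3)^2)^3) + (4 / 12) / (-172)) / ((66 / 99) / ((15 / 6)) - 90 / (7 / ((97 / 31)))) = -4082644586248210379952775993928312255 / 16129402077184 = -253118160655400508210183.10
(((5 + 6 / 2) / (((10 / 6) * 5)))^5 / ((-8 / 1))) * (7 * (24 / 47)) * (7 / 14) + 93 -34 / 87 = 3690763252351 / 39931640625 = 92.43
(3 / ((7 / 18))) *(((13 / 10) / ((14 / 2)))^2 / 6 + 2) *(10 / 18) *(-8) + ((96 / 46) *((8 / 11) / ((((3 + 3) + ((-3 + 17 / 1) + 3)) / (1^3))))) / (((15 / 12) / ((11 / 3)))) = -62213586 / 907235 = -68.57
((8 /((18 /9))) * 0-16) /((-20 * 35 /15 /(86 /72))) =0.41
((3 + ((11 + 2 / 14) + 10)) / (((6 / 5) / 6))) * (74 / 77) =62530 / 539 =116.01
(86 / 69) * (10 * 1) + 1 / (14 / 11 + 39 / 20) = 624920 / 48921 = 12.77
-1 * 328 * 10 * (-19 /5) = 12464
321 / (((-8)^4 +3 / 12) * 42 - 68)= 642 / 343949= 0.00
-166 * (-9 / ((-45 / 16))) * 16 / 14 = -21248 / 35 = -607.09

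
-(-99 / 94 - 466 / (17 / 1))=45487 / 1598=28.46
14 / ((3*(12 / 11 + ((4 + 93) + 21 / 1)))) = 77 / 1965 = 0.04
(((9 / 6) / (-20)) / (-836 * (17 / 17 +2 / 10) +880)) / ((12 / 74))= 37 / 9856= 0.00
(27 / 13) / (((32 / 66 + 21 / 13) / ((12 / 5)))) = 10692 / 4505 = 2.37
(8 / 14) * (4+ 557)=2244 / 7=320.57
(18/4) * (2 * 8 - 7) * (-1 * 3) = -243/2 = -121.50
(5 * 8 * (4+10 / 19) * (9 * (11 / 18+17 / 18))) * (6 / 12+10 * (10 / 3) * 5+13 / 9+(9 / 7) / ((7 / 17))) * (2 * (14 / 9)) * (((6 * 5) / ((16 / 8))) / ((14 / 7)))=10156985.58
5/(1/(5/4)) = 25/4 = 6.25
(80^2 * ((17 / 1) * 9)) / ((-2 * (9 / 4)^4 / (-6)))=27852800 / 243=114620.58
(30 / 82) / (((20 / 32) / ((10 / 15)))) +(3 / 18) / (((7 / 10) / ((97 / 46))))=35341 / 39606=0.89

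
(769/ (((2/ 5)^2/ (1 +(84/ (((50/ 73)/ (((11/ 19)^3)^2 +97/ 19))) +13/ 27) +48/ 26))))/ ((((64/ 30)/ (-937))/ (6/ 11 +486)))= -26287339911601297370785/ 40365365898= -651235021082.86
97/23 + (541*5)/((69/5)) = 13816/69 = 200.23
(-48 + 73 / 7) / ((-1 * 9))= 263 / 63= 4.17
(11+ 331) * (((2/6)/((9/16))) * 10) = 6080/3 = 2026.67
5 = 5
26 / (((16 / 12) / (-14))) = -273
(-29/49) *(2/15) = -58/735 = -0.08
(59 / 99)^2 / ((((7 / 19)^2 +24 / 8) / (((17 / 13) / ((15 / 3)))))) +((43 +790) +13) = 610120675577 / 721157580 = 846.03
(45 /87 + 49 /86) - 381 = -947503 /2494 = -379.91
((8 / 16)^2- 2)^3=-343 / 64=-5.36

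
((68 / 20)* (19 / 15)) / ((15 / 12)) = 1292 / 375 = 3.45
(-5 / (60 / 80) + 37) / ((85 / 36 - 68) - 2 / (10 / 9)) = -5460 / 12139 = -0.45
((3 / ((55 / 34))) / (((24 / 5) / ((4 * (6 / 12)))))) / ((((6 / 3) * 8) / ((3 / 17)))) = 0.01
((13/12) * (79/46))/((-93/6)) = -1027/8556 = -0.12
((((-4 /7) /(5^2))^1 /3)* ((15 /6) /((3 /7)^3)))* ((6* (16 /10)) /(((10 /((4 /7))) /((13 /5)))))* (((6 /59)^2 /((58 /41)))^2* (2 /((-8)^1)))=29370432 /6369187875625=0.00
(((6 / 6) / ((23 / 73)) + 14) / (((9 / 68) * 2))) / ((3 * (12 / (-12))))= -21.63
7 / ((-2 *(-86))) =0.04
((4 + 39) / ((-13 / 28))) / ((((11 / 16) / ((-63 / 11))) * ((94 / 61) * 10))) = 18507888 / 369655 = 50.07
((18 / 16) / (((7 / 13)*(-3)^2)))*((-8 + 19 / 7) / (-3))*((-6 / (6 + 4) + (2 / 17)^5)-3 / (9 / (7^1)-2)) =6146599433 / 4174379580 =1.47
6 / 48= 1 / 8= 0.12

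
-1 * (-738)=738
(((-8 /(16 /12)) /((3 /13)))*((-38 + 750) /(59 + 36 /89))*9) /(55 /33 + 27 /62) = -2758028832 /2067217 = -1334.17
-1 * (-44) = 44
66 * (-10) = -660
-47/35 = -1.34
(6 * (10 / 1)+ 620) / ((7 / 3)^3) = 18360 / 343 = 53.53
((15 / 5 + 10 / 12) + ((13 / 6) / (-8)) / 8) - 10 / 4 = 499 / 384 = 1.30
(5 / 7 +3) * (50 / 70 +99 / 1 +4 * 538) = 409812 / 49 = 8363.51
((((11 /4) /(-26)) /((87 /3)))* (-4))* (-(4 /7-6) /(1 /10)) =2090 /2639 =0.79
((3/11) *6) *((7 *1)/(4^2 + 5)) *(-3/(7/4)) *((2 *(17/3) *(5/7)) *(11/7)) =-11.90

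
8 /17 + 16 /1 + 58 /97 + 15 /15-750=-1206955 /1649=-731.93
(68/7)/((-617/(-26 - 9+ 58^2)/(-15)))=3395580/4319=786.20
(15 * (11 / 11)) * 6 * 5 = 450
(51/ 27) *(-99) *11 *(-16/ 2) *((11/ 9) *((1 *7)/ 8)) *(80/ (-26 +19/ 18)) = -25342240/ 449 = -56441.51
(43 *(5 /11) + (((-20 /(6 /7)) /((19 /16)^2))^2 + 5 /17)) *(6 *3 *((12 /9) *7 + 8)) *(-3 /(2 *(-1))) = 3348906859480 /24370027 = 137419.09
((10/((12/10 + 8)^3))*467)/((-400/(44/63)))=-128425/12264336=-0.01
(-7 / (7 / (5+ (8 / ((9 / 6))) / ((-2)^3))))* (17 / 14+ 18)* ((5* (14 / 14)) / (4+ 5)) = -46.26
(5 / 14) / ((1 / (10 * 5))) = 125 / 7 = 17.86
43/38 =1.13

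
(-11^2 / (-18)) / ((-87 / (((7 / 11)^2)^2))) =-2401 / 189486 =-0.01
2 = 2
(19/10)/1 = 19/10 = 1.90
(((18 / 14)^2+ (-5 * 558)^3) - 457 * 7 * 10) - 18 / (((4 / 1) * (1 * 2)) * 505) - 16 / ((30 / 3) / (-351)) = -2149615018839853 / 98980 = -21717670426.75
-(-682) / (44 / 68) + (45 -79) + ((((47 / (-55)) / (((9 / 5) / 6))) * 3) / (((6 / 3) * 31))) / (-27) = 9391187 / 9207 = 1020.01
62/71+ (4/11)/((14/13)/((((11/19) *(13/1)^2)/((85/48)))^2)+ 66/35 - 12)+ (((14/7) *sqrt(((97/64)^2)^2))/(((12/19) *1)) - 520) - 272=-25059163388055217925161/31967764881969045504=-783.89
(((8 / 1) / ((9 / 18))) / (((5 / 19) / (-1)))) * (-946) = 287584 / 5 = 57516.80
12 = 12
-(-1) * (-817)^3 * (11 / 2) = -5998723643 / 2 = -2999361821.50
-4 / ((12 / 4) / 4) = -16 / 3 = -5.33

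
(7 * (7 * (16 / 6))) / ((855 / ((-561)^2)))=13707848 / 285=48097.71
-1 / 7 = -0.14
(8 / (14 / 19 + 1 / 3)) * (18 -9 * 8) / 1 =-24624 / 61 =-403.67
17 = 17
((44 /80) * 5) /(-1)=-11 /4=-2.75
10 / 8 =5 / 4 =1.25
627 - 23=604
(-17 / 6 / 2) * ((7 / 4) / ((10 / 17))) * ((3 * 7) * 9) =-127449 / 160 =-796.56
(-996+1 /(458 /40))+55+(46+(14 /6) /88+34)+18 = -50957525 /60456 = -842.89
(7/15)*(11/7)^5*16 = 2576816/36015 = 71.55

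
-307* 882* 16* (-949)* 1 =4111432416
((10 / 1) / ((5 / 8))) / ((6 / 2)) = 16 / 3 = 5.33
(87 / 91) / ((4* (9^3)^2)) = 29 / 64481508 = 0.00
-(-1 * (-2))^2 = -4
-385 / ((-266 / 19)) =55 / 2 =27.50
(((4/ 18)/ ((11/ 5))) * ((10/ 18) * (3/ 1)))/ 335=10/ 19899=0.00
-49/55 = -0.89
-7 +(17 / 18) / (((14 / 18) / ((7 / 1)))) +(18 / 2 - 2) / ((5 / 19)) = 281 / 10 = 28.10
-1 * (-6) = 6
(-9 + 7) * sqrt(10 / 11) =-2 * sqrt(110) / 11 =-1.91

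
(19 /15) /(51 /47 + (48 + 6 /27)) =2679 /104285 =0.03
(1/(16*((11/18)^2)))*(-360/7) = -7290/847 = -8.61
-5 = -5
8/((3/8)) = 64/3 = 21.33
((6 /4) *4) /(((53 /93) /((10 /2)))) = 2790 /53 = 52.64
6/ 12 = 1/ 2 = 0.50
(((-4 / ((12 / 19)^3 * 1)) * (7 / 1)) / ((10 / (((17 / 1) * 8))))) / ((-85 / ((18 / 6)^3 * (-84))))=-40330.92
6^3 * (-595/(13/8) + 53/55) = -56399976/715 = -78881.09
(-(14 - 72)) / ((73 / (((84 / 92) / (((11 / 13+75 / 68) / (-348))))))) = -374695776 / 2892917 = -129.52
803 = 803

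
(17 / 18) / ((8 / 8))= 0.94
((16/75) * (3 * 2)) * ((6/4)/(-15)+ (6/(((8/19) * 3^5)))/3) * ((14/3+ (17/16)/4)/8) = -370277/5832000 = -0.06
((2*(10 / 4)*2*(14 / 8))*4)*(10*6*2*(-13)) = -109200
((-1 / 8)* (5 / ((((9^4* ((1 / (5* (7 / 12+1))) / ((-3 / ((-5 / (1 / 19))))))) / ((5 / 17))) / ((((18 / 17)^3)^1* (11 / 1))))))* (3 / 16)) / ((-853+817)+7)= 275 / 465044928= 0.00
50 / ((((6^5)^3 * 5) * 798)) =5 / 187603808845824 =0.00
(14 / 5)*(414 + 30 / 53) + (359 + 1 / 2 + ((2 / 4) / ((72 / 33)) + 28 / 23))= 445197757 / 292560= 1521.73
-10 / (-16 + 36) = -1 / 2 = -0.50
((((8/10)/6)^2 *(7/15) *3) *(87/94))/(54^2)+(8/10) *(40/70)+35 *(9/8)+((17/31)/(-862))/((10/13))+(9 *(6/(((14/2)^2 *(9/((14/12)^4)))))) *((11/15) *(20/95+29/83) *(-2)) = 601040957656650773/15160563308331000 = 39.65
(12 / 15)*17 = 68 / 5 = 13.60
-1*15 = -15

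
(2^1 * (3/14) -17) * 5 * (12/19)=-52.33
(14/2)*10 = 70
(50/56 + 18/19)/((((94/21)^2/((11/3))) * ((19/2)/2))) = 226149/3189796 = 0.07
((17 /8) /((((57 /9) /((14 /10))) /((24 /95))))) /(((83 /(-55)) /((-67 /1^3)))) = 789327 /149815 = 5.27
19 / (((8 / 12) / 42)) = 1197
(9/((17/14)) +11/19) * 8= 20648/323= 63.93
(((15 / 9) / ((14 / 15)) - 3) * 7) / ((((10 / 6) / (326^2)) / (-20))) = 10840152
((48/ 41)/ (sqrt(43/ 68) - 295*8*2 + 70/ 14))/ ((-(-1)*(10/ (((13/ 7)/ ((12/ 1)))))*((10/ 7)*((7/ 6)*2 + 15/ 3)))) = -30498/ 83144779135 - 39*sqrt(731)/ 17044679722675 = -0.00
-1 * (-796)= 796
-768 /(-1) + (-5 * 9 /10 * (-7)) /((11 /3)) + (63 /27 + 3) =51607 /66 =781.92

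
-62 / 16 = -3.88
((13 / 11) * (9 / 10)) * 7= 819 / 110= 7.45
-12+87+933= 1008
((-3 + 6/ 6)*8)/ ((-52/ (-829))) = -3316/ 13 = -255.08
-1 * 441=-441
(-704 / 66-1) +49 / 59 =-1918 / 177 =-10.84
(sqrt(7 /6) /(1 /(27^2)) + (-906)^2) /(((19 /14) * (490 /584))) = 70956 * sqrt(42) /665 + 479368224 /665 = 721545.97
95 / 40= 19 / 8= 2.38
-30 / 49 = -0.61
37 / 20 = 1.85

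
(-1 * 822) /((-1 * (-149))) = -822 /149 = -5.52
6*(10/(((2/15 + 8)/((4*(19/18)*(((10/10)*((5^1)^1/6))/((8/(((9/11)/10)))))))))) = 1425/5368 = 0.27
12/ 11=1.09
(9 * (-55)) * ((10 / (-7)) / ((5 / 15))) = 2121.43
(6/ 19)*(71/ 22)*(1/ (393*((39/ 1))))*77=497/ 97071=0.01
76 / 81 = 0.94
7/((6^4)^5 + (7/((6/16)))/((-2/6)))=7/3656158440062920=0.00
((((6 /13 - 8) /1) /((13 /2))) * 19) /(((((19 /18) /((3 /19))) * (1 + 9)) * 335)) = -5292 /5378425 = -0.00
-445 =-445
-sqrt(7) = -2.65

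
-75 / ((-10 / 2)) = 15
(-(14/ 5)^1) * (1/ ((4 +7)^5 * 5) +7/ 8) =-39457551/ 16105100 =-2.45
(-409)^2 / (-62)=-167281 / 62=-2698.08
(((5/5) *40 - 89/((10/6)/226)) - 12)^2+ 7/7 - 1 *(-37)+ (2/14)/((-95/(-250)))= 482029474532/3325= 144971270.54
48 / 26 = 24 / 13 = 1.85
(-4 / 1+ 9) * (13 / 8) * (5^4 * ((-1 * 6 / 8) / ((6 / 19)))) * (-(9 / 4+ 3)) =16209375 / 256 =63317.87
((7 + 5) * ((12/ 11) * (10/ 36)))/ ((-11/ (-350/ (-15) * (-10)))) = 28000/ 363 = 77.13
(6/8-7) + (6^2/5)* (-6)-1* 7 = -56.45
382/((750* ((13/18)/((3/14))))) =1719/11375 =0.15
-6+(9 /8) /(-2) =-105 /16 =-6.56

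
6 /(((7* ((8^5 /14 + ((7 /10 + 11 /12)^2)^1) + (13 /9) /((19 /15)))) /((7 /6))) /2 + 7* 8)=957600 /1131400597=0.00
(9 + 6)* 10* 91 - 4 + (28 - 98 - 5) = 13571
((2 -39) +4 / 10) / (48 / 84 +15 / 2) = -4.53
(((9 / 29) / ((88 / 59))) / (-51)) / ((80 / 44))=-177 / 78880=-0.00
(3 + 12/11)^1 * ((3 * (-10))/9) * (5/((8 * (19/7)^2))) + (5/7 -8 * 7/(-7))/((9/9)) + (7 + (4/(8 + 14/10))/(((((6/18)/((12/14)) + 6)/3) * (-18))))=1748388559/120194228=14.55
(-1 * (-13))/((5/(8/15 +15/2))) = 3133/150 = 20.89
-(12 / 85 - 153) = 12993 / 85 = 152.86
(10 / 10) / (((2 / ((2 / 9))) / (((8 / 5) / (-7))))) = -8 / 315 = -0.03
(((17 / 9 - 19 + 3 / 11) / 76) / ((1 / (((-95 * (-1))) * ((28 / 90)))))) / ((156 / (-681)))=2648863 / 92664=28.59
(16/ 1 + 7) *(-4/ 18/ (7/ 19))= -874/ 63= -13.87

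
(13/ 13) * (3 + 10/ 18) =32/ 9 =3.56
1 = 1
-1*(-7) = 7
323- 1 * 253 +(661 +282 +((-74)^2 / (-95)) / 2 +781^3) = 45256149892 / 95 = 476380525.18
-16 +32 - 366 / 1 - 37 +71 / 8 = -3025 / 8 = -378.12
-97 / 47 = -2.06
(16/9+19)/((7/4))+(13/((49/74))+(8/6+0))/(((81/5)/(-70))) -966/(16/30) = -1889.97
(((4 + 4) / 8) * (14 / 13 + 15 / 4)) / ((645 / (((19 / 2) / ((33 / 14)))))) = 33383 / 1106820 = 0.03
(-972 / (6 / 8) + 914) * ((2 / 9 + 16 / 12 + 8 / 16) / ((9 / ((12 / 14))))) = -14134 / 189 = -74.78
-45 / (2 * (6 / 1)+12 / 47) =-235 / 64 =-3.67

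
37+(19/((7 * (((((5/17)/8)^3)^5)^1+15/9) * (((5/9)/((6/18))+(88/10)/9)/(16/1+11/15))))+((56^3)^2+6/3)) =760988112499281907757895511134971945646039713/24674576641392964830910689452309495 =30840979505.31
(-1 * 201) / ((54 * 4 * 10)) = -67 / 720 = -0.09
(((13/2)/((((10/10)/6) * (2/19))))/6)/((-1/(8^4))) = -252928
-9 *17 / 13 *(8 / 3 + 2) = -714 / 13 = -54.92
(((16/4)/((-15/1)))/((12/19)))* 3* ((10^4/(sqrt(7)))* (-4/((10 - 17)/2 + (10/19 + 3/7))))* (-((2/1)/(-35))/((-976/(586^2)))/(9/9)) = 49586382400* sqrt(7)/867237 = 151277.26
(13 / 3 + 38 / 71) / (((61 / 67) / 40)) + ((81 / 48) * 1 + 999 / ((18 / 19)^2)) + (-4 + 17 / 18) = 13553057 / 10224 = 1325.61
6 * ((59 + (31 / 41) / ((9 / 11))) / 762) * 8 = 176896 / 46863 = 3.77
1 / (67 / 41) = 41 / 67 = 0.61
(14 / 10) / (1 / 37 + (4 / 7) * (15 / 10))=1813 / 1145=1.58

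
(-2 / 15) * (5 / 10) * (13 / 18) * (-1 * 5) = 13 / 54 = 0.24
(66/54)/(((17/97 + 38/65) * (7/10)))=693550/301833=2.30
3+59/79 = 296/79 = 3.75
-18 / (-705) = 6 / 235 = 0.03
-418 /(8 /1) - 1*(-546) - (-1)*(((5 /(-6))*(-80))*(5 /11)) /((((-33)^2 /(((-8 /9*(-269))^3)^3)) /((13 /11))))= 51473505567645084125382202282941925 /612600124980492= 84024640983029895434.12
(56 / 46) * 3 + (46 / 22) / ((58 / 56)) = 41608 / 7337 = 5.67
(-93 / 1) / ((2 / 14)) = -651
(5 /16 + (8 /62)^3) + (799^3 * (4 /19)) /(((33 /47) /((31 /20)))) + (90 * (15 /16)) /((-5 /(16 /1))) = 354245596024285973 /1494316560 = 237061948.92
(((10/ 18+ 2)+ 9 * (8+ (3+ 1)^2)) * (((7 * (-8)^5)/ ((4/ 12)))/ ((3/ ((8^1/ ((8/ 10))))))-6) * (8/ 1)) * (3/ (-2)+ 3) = -18047350888/ 3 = -6015783629.33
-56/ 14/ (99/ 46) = -1.86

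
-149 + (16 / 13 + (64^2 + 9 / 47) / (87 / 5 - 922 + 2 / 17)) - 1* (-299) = 140637193 / 958659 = 146.70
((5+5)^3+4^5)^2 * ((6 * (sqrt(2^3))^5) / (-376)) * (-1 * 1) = 393271296 * sqrt(2) / 47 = 11833395.76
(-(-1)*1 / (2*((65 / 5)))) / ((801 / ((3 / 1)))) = 1 / 6942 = 0.00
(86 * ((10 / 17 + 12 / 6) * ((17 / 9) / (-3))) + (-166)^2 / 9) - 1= 78857 / 27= 2920.63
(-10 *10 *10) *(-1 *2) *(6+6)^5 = 497664000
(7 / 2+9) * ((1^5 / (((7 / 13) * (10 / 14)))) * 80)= 2600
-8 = -8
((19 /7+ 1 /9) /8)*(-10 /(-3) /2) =445 /756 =0.59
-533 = -533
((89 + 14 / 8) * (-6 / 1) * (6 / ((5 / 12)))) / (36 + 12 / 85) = -55539 / 256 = -216.95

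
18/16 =9/8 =1.12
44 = 44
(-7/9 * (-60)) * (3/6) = 70/3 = 23.33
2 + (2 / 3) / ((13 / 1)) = 80 / 39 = 2.05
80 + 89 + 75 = 244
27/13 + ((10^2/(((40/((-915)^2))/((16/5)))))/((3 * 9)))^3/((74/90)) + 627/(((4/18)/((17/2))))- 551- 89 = 107162378671014746341/5772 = 18565900670653975.46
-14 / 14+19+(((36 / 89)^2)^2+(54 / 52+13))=52307956769 / 1631298266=32.07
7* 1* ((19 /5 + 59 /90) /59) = 2807 /5310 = 0.53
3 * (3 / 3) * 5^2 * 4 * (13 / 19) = 3900 / 19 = 205.26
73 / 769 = 0.09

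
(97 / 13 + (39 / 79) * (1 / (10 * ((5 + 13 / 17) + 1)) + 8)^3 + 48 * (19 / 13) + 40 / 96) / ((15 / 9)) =1556606021673323 / 7809693125000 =199.32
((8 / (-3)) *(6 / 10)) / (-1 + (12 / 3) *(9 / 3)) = -8 / 55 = -0.15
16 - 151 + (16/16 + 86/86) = -133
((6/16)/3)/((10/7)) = 7/80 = 0.09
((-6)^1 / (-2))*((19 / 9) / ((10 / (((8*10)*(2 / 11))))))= 304 / 33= 9.21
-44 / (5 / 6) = -264 / 5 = -52.80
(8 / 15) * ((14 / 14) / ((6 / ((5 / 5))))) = 4 / 45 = 0.09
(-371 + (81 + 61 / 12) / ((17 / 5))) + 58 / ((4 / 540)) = 1526801 / 204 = 7484.32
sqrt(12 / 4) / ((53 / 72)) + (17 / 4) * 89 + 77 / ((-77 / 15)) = 72 * sqrt(3) / 53 + 1453 / 4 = 365.60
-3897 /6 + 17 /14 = -4538 /7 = -648.29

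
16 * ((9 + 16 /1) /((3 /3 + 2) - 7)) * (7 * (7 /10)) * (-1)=490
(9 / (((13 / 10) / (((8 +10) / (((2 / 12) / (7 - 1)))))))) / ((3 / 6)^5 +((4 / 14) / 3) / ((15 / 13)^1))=587865600 / 14911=39424.96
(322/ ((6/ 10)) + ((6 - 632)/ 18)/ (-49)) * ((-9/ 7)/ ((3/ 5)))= -1184915/ 1029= -1151.52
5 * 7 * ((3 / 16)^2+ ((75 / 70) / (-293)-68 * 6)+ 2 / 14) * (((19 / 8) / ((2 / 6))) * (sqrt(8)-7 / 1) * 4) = 427191945495 / 150016-61027420785 * sqrt(2) / 75008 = 1697021.21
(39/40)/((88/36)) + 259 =228271/880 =259.40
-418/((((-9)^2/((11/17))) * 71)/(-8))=36784/97767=0.38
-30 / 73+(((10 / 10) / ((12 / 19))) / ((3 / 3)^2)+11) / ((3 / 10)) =54575 / 1314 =41.53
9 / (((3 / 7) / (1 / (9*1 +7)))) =21 / 16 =1.31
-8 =-8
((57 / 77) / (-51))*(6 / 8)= -57 / 5236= -0.01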